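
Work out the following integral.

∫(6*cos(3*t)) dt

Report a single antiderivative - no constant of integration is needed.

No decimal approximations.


Answer: 2*sin(3*t).


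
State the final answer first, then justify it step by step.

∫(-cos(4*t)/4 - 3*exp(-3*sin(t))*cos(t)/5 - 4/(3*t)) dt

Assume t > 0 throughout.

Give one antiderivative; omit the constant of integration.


The answer is -4*log(t)/3 - sin(4*t)/16 + exp(-3*sin(t))/5.
Step 1. Rewrite: now ∫(-4/(3*t)) dt + ∫(-3*exp(-3*sin(t))*cos(t)/5) dt + ∫(-cos(4*t)/4) dt.
Step 2. Evaluate the standard form: now -sin(4*t)/16 + ∫(-4/(3*t)) dt + ∫(-3*exp(-3*sin(t))*cos(t)/5) dt.
Step 3. Evaluate the standard form [assuming t > 0]: now -4*log(t)/3 - sin(4*t)/16 + ∫(-3*exp(-3*sin(t))*cos(t)/5) dt.
Step 4. Substitute u = sin(t), turning ∫(-3*exp(-3*sin(t))*cos(t)/5) dt into ∫(-3*exp(-3*u)/5) du: now -4*log(t)/3 - sin(4*t)/16 + ∫(-3*exp(-3*u)/5) du.
Step 5. Evaluate the standard form: now -4*log(t)/3 - sin(4*t)/16 + exp(-3*u)/5.
Step 6. Substitute back u = sin(t): now -4*log(t)/3 - sin(4*t)/16 + exp(-3*sin(t))/5.
Answer: -4*log(t)/3 - sin(4*t)/16 + exp(-3*sin(t))/5.


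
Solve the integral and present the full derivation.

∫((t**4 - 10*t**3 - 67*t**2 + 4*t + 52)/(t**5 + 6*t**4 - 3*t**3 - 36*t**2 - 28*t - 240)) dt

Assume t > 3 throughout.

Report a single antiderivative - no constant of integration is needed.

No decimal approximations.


Step 1. Decompose ∫((t**4 - 10*t**3 - 67*t**2 + 4*t + 52)/(t**5 + 6*t**4 - 3*t**3 - 36*t**2 - 28*t - 240)) dt by partial fractions, (t**4 - 10*t**3 - 67*t**2 + 4*t + 52)/(t**5 + 6*t**4 - 3*t**3 - 36*t**2 - 28*t - 240) = -4/(t**2 + 4) + 1/(t + 5) + 1/(t + 4) - 1/(t - 3): now ∫(-1/(t - 3)) dt + ∫(1/(t + 4)) dt + ∫(1/(t + 5)) dt + ∫(-4/(t**2 + 4)) dt.
Step 2. Evaluate the standard form [assuming t > -5]: now log(t + 5) + ∫(-1/(t - 3)) dt + ∫(1/(t + 4)) dt + ∫(-4/(t**2 + 4)) dt.
Step 3. Evaluate the standard form [assuming t > -4]: now log(t + 4) + log(t + 5) + ∫(-1/(t - 3)) dt + ∫(-4/(t**2 + 4)) dt.
Step 4. Evaluate the standard form [assuming t > 3]: now -log(t - 3) + log(t + 4) + log(t + 5) + ∫(-4/(t**2 + 4)) dt.
Step 5. Evaluate the standard form: now -log(t - 3) + log(t + 4) + log(t + 5) - 2*atan(t/2).
Answer: -log(t - 3) + log(t + 4) + log(t + 5) - 2*atan(t/2).


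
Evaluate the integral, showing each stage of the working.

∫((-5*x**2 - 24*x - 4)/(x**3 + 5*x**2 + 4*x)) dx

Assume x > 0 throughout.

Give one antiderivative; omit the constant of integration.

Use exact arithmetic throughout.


Step 1. Decompose ∫((-5*x**2 - 24*x - 4)/(x**3 + 5*x**2 + 4*x)) dx by partial fractions, (-5*x**2 - 24*x - 4)/(x**3 + 5*x**2 + 4*x) = 1/(x + 4) - 5/(x + 1) - 1/x: now ∫(-1/x) dx + ∫(-5/(x + 1)) dx + ∫(1/(x + 4)) dx.
Step 2. Evaluate the standard form [assuming x > -4]: now log(x + 4) + ∫(-1/x) dx + ∫(-5/(x + 1)) dx.
Step 3. Evaluate the standard form [assuming x > -1]: now -5*log(x + 1) + log(x + 4) + ∫(-1/x) dx.
Step 4. Evaluate the standard form [assuming x > 0]: now -log(x) - 5*log(x + 1) + log(x + 4).
Answer: -log(x) - 5*log(x + 1) + log(x + 4).


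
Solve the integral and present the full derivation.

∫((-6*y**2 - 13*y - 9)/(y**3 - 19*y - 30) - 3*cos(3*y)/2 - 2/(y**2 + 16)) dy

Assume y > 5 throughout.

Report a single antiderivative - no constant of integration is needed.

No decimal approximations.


Step 1. Rewrite: now ∫((-6*y**2 - 13*y - 9)/(y**3 - 19*y - 30)) dy + ∫(-2/(y**2 + 16)) dy + ∫(-3*cos(3*y)/2) dy.
Step 2. Decompose ∫((-6*y**2 - 13*y - 9)/(y**3 - 19*y - 30)) dy by partial fractions, (-6*y**2 - 13*y - 9)/(y**3 - 19*y - 30) = -3/(y + 3) + 1/(y + 2) - 4/(y - 5): now ∫(-4/(y - 5)) dy + ∫(1/(y + 2)) dy + ∫(-3/(y + 3)) dy + ∫(-2/(y**2 + 16)) dy + ∫(-3*cos(3*y)/2) dy.
Step 3. Evaluate the standard form [assuming y > -3]: now -3*log(y + 3) + ∫(-4/(y - 5)) dy + ∫(1/(y + 2)) dy + ∫(-2/(y**2 + 16)) dy + ∫(-3*cos(3*y)/2) dy.
Step 4. Evaluate the standard form [assuming y > -2]: now log(y + 2) - 3*log(y + 3) + ∫(-4/(y - 5)) dy + ∫(-2/(y**2 + 16)) dy + ∫(-3*cos(3*y)/2) dy.
Step 5. Evaluate the standard form [assuming y > 5]: now -4*log(y - 5) + log(y + 2) - 3*log(y + 3) + ∫(-2/(y**2 + 16)) dy + ∫(-3*cos(3*y)/2) dy.
Step 6. Evaluate the standard form: now -4*log(y - 5) + log(y + 2) - 3*log(y + 3) - sin(3*y)/2 + ∫(-2/(y**2 + 16)) dy.
Step 7. Evaluate the standard form: now -4*log(y - 5) + log(y + 2) - 3*log(y + 3) - sin(3*y)/2 - atan(y/4)/2.
Answer: -4*log(y - 5) + log(y + 2) - 3*log(y + 3) - sin(3*y)/2 - atan(y/4)/2.


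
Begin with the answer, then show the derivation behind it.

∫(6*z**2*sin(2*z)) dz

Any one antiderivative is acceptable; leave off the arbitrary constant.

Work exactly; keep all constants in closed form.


The answer is -3*z**2*cos(2*z) + 3*z*sin(2*z) + 3*cos(2*z)/2.
Step 1. Integrate ∫(6*z**2*sin(2*z)) dz by parts with u = z**2, dv = (6*sin(2*z)) dz, so v = -3*cos(2*z): now -3*z**2*cos(2*z) + ∫(6*z*cos(2*z)) dz.
Step 2. Integrate ∫(6*z*cos(2*z)) dz by parts with u = z, dv = (6*cos(2*z)) dz, so v = 3*sin(2*z): now -3*z**2*cos(2*z) + 3*z*sin(2*z) + ∫(-3*sin(2*z)) dz.
Step 3. Evaluate the standard form: now -3*z**2*cos(2*z) + 3*z*sin(2*z) + 3*cos(2*z)/2.
Answer: -3*z**2*cos(2*z) + 3*z*sin(2*z) + 3*cos(2*z)/2.


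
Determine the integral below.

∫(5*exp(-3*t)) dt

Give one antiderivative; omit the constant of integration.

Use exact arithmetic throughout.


Answer: -5*exp(-3*t)/3.


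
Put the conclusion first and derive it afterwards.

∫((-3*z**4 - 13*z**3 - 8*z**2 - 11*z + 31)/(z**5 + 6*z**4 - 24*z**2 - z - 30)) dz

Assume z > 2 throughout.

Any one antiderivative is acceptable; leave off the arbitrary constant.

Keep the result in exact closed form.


The answer is -log(z - 2) - log(z + 3) - log(z + 5) - atan(z).
Step 1. Decompose ∫((-3*z**4 - 13*z**3 - 8*z**2 - 11*z + 31)/(z**5 + 6*z**4 - 24*z**2 - z - 30)) dz by partial fractions, (-3*z**4 - 13*z**3 - 8*z**2 - 11*z + 31)/(z**5 + 6*z**4 - 24*z**2 - z - 30) = -1/(z**2 + 1) - 1/(z + 5) - 1/(z + 3) - 1/(z - 2): now ∫(-1/(z - 2)) dz + ∫(-1/(z + 3)) dz + ∫(-1/(z + 5)) dz + ∫(-1/(z**2 + 1)) dz.
Step 2. Evaluate the standard form [assuming z > -5]: now -log(z + 5) + ∫(-1/(z - 2)) dz + ∫(-1/(z + 3)) dz + ∫(-1/(z**2 + 1)) dz.
Step 3. Evaluate the standard form [assuming z > 2]: now -log(z - 2) - log(z + 5) + ∫(-1/(z + 3)) dz + ∫(-1/(z**2 + 1)) dz.
Step 4. Evaluate the standard form [assuming z > -3]: now -log(z - 2) - log(z + 3) - log(z + 5) + ∫(-1/(z**2 + 1)) dz.
Step 5. Evaluate the standard form: now -log(z - 2) - log(z + 3) - log(z + 5) - atan(z).
Answer: -log(z - 2) - log(z + 3) - log(z + 5) - atan(z).


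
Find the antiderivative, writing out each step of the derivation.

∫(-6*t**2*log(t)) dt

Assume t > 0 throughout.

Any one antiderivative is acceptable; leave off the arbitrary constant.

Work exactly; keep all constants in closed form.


Step 1. Integrate ∫(-6*t**2*log(t)) dt by parts with u = log(t), dv = (-6*t**2) dt, so v = -2*t**3 [assuming t > 0]: now -2*t**3*log(t) + ∫(2*t**2) dt.
Step 2. Evaluate the standard form: now -2*t**3*log(t) + 2*t**3/3.
Answer: -2*t**3*log(t) + 2*t**3/3.


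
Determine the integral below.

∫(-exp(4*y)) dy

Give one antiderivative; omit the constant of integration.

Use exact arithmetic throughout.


Answer: -exp(4*y)/4.


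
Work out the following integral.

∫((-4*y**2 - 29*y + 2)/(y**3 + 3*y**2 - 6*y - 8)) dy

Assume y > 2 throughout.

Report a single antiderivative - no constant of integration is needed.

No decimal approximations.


Answer: -4*log(y - 2) - 3*log(y + 1) + 3*log(y + 4).


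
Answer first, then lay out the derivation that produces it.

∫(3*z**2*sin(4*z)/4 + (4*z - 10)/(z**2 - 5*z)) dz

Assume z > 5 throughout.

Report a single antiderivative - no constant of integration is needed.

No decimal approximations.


The answer is -3*z**2*cos(4*z)/16 + 3*z*sin(4*z)/32 + 2*log(z) + 2*log(z - 5) + 3*cos(4*z)/128.
Step 1. Rewrite: now ∫(3*z**2*sin(4*z)/4) dz + ∫((4*z - 10)/(z**2 - 5*z)) dz.
Step 2. Integrate ∫(3*z**2*sin(4*z)/4) dz by parts with u = z**2, dv = (3*sin(4*z)/4) dz, so v = -3*cos(4*z)/16: now -3*z**2*cos(4*z)/16 + ∫(3*z*cos(4*z)/8) dz + ∫((4*z - 10)/(z**2 - 5*z)) dz.
Step 3. Integrate ∫(3*z*cos(4*z)/8) dz by parts with u = z, dv = (3*cos(4*z)/8) dz, so v = 3*sin(4*z)/32: now -3*z**2*cos(4*z)/16 + 3*z*sin(4*z)/32 + ∫((4*z - 10)/(z**2 - 5*z)) dz + ∫(-3*sin(4*z)/32) dz.
Step 4. Evaluate the standard form: now -3*z**2*cos(4*z)/16 + 3*z*sin(4*z)/32 + 3*cos(4*z)/128 + ∫((4*z - 10)/(z**2 - 5*z)) dz.
Step 5. Decompose ∫((4*z - 10)/(z**2 - 5*z)) dz by partial fractions, (4*z - 10)/(z**2 - 5*z) = 2/(z - 5) + 2/z: now -3*z**2*cos(4*z)/16 + 3*z*sin(4*z)/32 + 3*cos(4*z)/128 + ∫(2/z) dz + ∫(2/(z - 5)) dz.
Step 6. Evaluate the standard form [assuming z > 0]: now -3*z**2*cos(4*z)/16 + 3*z*sin(4*z)/32 + 2*log(z) + 3*cos(4*z)/128 + ∫(2/(z - 5)) dz.
Step 7. Evaluate the standard form [assuming z > 5]: now -3*z**2*cos(4*z)/16 + 3*z*sin(4*z)/32 + 2*log(z) + 2*log(z - 5) + 3*cos(4*z)/128.
Answer: -3*z**2*cos(4*z)/16 + 3*z*sin(4*z)/32 + 2*log(z) + 2*log(z - 5) + 3*cos(4*z)/128.


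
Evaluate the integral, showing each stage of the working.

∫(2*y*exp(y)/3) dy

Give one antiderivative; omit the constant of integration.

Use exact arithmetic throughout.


Step 1. Integrate ∫(2*y*exp(y)/3) dy by parts with u = y, dv = (2*exp(y)/3) dy, so v = 2*exp(y)/3: now 2*y*exp(y)/3 + ∫(-2*exp(y)/3) dy.
Step 2. Evaluate the standard form: now 2*y*exp(y)/3 - 2*exp(y)/3.
Answer: 2*y*exp(y)/3 - 2*exp(y)/3.


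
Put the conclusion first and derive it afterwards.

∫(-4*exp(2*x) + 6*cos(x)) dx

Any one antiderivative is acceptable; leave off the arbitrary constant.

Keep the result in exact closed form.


The answer is -2*exp(2*x) + 6*sin(x).
Step 1. Rewrite: now ∫(-4*exp(2*x)) dx + ∫(6*cos(x)) dx.
Step 2. Evaluate the standard form: now -2*exp(2*x) + ∫(6*cos(x)) dx.
Step 3. Evaluate the standard form: now -2*exp(2*x) + 6*sin(x).
Answer: -2*exp(2*x) + 6*sin(x).


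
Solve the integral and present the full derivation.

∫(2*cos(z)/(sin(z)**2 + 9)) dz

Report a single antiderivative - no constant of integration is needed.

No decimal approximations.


Step 1. Substitute u = sin(z), turning ∫(2*cos(z)/(sin(z)**2 + 9)) dz into ∫(2/(u**2 + 9)) du: now ∫(2/(u**2 + 9)) du.
Step 2. Evaluate the standard form: now 2*atan(u/3)/3.
Step 3. Substitute back u = sin(z): now 2*atan(sin(z)/3)/3.
Answer: 2*atan(sin(z)/3)/3.


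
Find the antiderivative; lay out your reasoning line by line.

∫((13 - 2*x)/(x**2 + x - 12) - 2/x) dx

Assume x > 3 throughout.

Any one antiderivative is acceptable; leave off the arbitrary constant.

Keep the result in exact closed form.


Step 1. Rewrite: now ∫(-2/x) dx + ∫((13 - 2*x)/(x**2 + x - 12)) dx.
Step 2. Decompose ∫((13 - 2*x)/(x**2 + x - 12)) dx by partial fractions, (13 - 2*x)/(x**2 + x - 12) = -3/(x + 4) + 1/(x - 3): now ∫(-2/x) dx + ∫(1/(x - 3)) dx + ∫(-3/(x + 4)) dx.
Step 3. Evaluate the standard form [assuming x > 3]: now log(x - 3) + ∫(-2/x) dx + ∫(-3/(x + 4)) dx.
Step 4. Evaluate the standard form [assuming x > -4]: now log(x - 3) - 3*log(x + 4) + ∫(-2/x) dx.
Step 5. Evaluate the standard form [assuming x > 0]: now -2*log(x) + log(x - 3) - 3*log(x + 4).
Answer: -2*log(x) + log(x - 3) - 3*log(x + 4).


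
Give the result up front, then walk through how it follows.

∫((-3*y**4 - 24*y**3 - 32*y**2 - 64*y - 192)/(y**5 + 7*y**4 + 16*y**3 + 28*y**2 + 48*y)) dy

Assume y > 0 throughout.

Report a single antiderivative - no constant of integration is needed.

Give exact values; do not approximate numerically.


The answer is -4*log(y) - 3*log(y + 3) + 4*log(y + 4) + 2*atan(y/2).
Step 1. Decompose ∫((-3*y**4 - 24*y**3 - 32*y**2 - 64*y - 192)/(y**5 + 7*y**4 + 16*y**3 + 28*y**2 + 48*y)) dy by partial fractions, (-3*y**4 - 24*y**3 - 32*y**2 - 64*y - 192)/(y**5 + 7*y**4 + 16*y**3 + 28*y**2 + 48*y) = 4/(y**2 + 4) + 4/(y + 4) - 3/(y + 3) - 4/y: now ∫(-4/y) dy + ∫(-3/(y + 3)) dy + ∫(4/(y + 4)) dy + ∫(4/(y**2 + 4)) dy.
Step 2. Evaluate the standard form [assuming y > -3]: now -3*log(y + 3) + ∫(-4/y) dy + ∫(4/(y + 4)) dy + ∫(4/(y**2 + 4)) dy.
Step 3. Evaluate the standard form [assuming y > 0]: now -4*log(y) - 3*log(y + 3) + ∫(4/(y + 4)) dy + ∫(4/(y**2 + 4)) dy.
Step 4. Evaluate the standard form [assuming y > -4]: now -4*log(y) - 3*log(y + 3) + 4*log(y + 4) + ∫(4/(y**2 + 4)) dy.
Step 5. Evaluate the standard form: now -4*log(y) - 3*log(y + 3) + 4*log(y + 4) + 2*atan(y/2).
Answer: -4*log(y) - 3*log(y + 3) + 4*log(y + 4) + 2*atan(y/2).


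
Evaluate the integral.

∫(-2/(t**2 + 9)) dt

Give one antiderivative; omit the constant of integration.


Answer: -2*atan(t/3)/3.


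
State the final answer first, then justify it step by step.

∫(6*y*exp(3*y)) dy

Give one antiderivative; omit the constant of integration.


The answer is 2*y*exp(3*y) - 2*exp(3*y)/3.
Step 1. Integrate ∫(6*y*exp(3*y)) dy by parts with u = y, dv = (6*exp(3*y)) dy, so v = 2*exp(3*y): now 2*y*exp(3*y) + ∫(-2*exp(3*y)) dy.
Step 2. Evaluate the standard form: now 2*y*exp(3*y) - 2*exp(3*y)/3.
Answer: 2*y*exp(3*y) - 2*exp(3*y)/3.


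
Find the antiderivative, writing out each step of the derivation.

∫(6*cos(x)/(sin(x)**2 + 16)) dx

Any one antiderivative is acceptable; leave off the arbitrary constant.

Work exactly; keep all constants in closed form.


Step 1. Substitute u = sin(x), turning ∫(6*cos(x)/(sin(x)**2 + 16)) dx into ∫(6/(u**2 + 16)) du: now ∫(6/(u**2 + 16)) du.
Step 2. Evaluate the standard form: now 3*atan(u/4)/2.
Step 3. Substitute back u = sin(x): now 3*atan(sin(x)/4)/2.
Answer: 3*atan(sin(x)/4)/2.


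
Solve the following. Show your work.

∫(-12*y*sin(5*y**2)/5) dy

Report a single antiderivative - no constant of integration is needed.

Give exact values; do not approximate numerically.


Step 1. Substitute u = y**2, turning ∫(-12*y*sin(5*y**2)/5) dy into ∫(-6*sin(5*u)/5) du: now ∫(-6*sin(5*u)/5) du.
Step 2. Evaluate the standard form: now 6*cos(5*u)/25.
Step 3. Substitute back u = y**2: now 6*cos(5*y**2)/25.
Answer: 6*cos(5*y**2)/25.


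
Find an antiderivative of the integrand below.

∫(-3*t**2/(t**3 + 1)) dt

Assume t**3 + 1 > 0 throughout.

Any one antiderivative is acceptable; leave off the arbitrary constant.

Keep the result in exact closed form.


Answer: -log(t**3 + 1).


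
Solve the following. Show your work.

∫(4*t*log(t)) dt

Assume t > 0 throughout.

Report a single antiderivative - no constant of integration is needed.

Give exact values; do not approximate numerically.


Step 1. Integrate ∫(4*t*log(t)) dt by parts with u = log(t), dv = (4*t) dt, so v = 2*t**2 [assuming t > 0]: now 2*t**2*log(t) + ∫(-2*t) dt.
Step 2. Evaluate the standard form: now 2*t**2*log(t) - t**2.
Answer: 2*t**2*log(t) - t**2.


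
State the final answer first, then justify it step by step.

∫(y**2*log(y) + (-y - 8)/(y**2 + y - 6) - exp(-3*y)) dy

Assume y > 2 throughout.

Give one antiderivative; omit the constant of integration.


The answer is y**3*log(y)/3 - y**3/9 - 2*log(y - 2) + log(y + 3) + exp(-3*y)/3.
Step 1. Rewrite: now ∫(y**2*log(y)) dy + ∫((-y - 8)/(y**2 + y - 6)) dy + ∫(-exp(-3*y)) dy.
Step 2. Integrate ∫(y**2*log(y)) dy by parts with u = log(y), dv = (y**2) dy, so v = y**3/3 [assuming y > 0]: now y**3*log(y)/3 + ∫(-y**2/3) dy + ∫((-y - 8)/(y**2 + y - 6)) dy + ∫(-exp(-3*y)) dy.
Step 3. Evaluate the standard form: now y**3*log(y)/3 - y**3/9 + ∫((-y - 8)/(y**2 + y - 6)) dy + ∫(-exp(-3*y)) dy.
Step 4. Evaluate the standard form: now y**3*log(y)/3 - y**3/9 + ∫((-y - 8)/(y**2 + y - 6)) dy + exp(-3*y)/3.
Step 5. Decompose ∫((-y - 8)/(y**2 + y - 6)) dy by partial fractions, (-y - 8)/(y**2 + y - 6) = 1/(y + 3) - 2/(y - 2): now y**3*log(y)/3 - y**3/9 + ∫(-2/(y - 2)) dy + ∫(1/(y + 3)) dy + exp(-3*y)/3.
Step 6. Evaluate the standard form [assuming y > -3]: now y**3*log(y)/3 - y**3/9 + log(y + 3) + ∫(-2/(y - 2)) dy + exp(-3*y)/3.
Step 7. Evaluate the standard form [assuming y > 2]: now y**3*log(y)/3 - y**3/9 - 2*log(y - 2) + log(y + 3) + exp(-3*y)/3.
Answer: y**3*log(y)/3 - y**3/9 - 2*log(y - 2) + log(y + 3) + exp(-3*y)/3.


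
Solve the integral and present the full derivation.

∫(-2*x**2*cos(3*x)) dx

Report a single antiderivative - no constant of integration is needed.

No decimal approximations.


Step 1. Integrate ∫(-2*x**2*cos(3*x)) dx by parts with u = x**2, dv = (-2*cos(3*x)) dx, so v = -2*sin(3*x)/3: now -2*x**2*sin(3*x)/3 + ∫(4*x*sin(3*x)/3) dx.
Step 2. Integrate ∫(4*x*sin(3*x)/3) dx by parts with u = x, dv = (4*sin(3*x)/3) dx, so v = -4*cos(3*x)/9: now -2*x**2*sin(3*x)/3 - 4*x*cos(3*x)/9 + ∫(4*cos(3*x)/9) dx.
Step 3. Evaluate the standard form: now -2*x**2*sin(3*x)/3 - 4*x*cos(3*x)/9 + 4*sin(3*x)/27.
Answer: -2*x**2*sin(3*x)/3 - 4*x*cos(3*x)/9 + 4*sin(3*x)/27.


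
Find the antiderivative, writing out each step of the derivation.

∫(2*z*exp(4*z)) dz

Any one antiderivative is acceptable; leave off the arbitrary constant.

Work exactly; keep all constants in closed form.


Step 1. Integrate ∫(2*z*exp(4*z)) dz by parts with u = z, dv = (2*exp(4*z)) dz, so v = exp(4*z)/2: now z*exp(4*z)/2 + ∫(-exp(4*z)/2) dz.
Step 2. Evaluate the standard form: now z*exp(4*z)/2 - exp(4*z)/8.
Answer: z*exp(4*z)/2 - exp(4*z)/8.


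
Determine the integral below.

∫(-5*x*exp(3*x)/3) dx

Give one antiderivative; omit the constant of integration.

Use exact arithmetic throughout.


Answer: -5*x*exp(3*x)/9 + 5*exp(3*x)/27.


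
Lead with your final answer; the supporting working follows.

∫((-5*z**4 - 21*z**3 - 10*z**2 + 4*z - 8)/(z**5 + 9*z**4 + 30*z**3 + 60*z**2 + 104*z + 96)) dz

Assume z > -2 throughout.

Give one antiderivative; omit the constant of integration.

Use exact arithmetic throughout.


The answer is 2*log(z + 2) - 4*log(z + 3) - 3*log(z + 4) + 2*atan(z/2).
Step 1. Decompose ∫((-5*z**4 - 21*z**3 - 10*z**2 + 4*z - 8)/(z**5 + 9*z**4 + 30*z**3 + 60*z**2 + 104*z + 96)) dz by partial fractions, (-5*z**4 - 21*z**3 - 10*z**2 + 4*z - 8)/(z**5 + 9*z**4 + 30*z**3 + 60*z**2 + 104*z + 96) = 4/(z**2 + 4) - 3/(z + 4) - 4/(z + 3) + 2/(z + 2): now ∫(2/(z + 2)) dz + ∫(-4/(z + 3)) dz + ∫(-3/(z + 4)) dz + ∫(4/(z**2 + 4)) dz.
Step 2. Evaluate the standard form [assuming z > -2]: now 2*log(z + 2) + ∫(-4/(z + 3)) dz + ∫(-3/(z + 4)) dz + ∫(4/(z**2 + 4)) dz.
Step 3. Evaluate the standard form [assuming z > -4]: now 2*log(z + 2) - 3*log(z + 4) + ∫(-4/(z + 3)) dz + ∫(4/(z**2 + 4)) dz.
Step 4. Evaluate the standard form [assuming z > -3]: now 2*log(z + 2) - 4*log(z + 3) - 3*log(z + 4) + ∫(4/(z**2 + 4)) dz.
Step 5. Evaluate the standard form: now 2*log(z + 2) - 4*log(z + 3) - 3*log(z + 4) + 2*atan(z/2).
Answer: 2*log(z + 2) - 4*log(z + 3) - 3*log(z + 4) + 2*atan(z/2).


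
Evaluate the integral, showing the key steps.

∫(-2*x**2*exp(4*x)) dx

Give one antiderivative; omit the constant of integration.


Step 1. Integrate ∫(-2*x**2*exp(4*x)) dx by parts with u = x**2, dv = (-2*exp(4*x)) dx, so v = -exp(4*x)/2: now -x**2*exp(4*x)/2 + ∫(x*exp(4*x)) dx.
Step 2. Integrate ∫(x*exp(4*x)) dx by parts with u = x, dv = (exp(4*x)) dx, so v = exp(4*x)/4: now -x**2*exp(4*x)/2 + x*exp(4*x)/4 + ∫(-exp(4*x)/4) dx.
Step 3. Evaluate the standard form: now -x**2*exp(4*x)/2 + x*exp(4*x)/4 - exp(4*x)/16.
Answer: -x**2*exp(4*x)/2 + x*exp(4*x)/4 - exp(4*x)/16.


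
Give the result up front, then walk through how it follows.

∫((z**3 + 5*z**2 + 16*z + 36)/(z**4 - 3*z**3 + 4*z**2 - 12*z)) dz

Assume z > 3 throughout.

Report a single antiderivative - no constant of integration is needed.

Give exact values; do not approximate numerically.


The answer is -3*log(z) + 4*log(z - 3) - 2*atan(z/2).
Step 1. Decompose ∫((z**3 + 5*z**2 + 16*z + 36)/(z**4 - 3*z**3 + 4*z**2 - 12*z)) dz by partial fractions, (z**3 + 5*z**2 + 16*z + 36)/(z**4 - 3*z**3 + 4*z**2 - 12*z) = -4/(z**2 + 4) + 4/(z - 3) - 3/z: now ∫(-3/z) dz + ∫(4/(z - 3)) dz + ∫(-4/(z**2 + 4)) dz.
Step 2. Evaluate the standard form [assuming z > 0]: now -3*log(z) + ∫(4/(z - 3)) dz + ∫(-4/(z**2 + 4)) dz.
Step 3. Evaluate the standard form [assuming z > 3]: now -3*log(z) + 4*log(z - 3) + ∫(-4/(z**2 + 4)) dz.
Step 4. Evaluate the standard form: now -3*log(z) + 4*log(z - 3) - 2*atan(z/2).
Answer: -3*log(z) + 4*log(z - 3) - 2*atan(z/2).


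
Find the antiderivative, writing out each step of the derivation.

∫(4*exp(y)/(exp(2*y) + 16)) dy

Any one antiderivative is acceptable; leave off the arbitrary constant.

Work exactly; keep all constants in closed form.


Step 1. Substitute u = exp(y), turning ∫(4*exp(y)/(exp(2*y) + 16)) dy into ∫(4/(u**2 + 16)) du: now ∫(4/(u**2 + 16)) du.
Step 2. Evaluate the standard form: now atan(u/4).
Step 3. Substitute back u = exp(y): now atan(exp(y)/4).
Answer: atan(exp(y)/4).


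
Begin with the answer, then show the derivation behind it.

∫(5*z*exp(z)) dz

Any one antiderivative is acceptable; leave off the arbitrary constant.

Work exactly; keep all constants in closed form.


The answer is 5*z*exp(z) - 5*exp(z).
Step 1. Integrate ∫(5*z*exp(z)) dz by parts with u = z, dv = (5*exp(z)) dz, so v = 5*exp(z): now 5*z*exp(z) + ∫(-5*exp(z)) dz.
Step 2. Evaluate the standard form: now 5*z*exp(z) - 5*exp(z).
Answer: 5*z*exp(z) - 5*exp(z).


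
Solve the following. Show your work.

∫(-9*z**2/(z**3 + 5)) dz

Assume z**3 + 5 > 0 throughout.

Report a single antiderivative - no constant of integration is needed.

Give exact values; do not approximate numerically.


Step 1. Substitute u = z**3 + 5, turning ∫(-9*z**2/(z**3 + 5)) dz into ∫(-3/u) du: now ∫(-3/u) du.
Step 2. Evaluate the standard form [assuming u > 0]: now -3*log(u).
Step 3. Substitute back u = z**3 + 5: now -3*log(z**3 + 5).
Answer: -3*log(z**3 + 5).


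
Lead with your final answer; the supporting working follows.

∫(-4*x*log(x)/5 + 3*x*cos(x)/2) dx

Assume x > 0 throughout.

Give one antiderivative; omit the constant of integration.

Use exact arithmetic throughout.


The answer is -2*x**2*log(x)/5 + x**2/5 + 3*x*sin(x)/2 + 3*cos(x)/2.
Step 1. Rewrite: now ∫(-4*x*log(x)/5) dx + ∫(3*x*cos(x)/2) dx.
Step 2. Integrate ∫(-4*x*log(x)/5) dx by parts with u = log(x), dv = (-4*x/5) dx, so v = -2*x**2/5 [assuming x > 0]: now -2*x**2*log(x)/5 + ∫(2*x/5) dx + ∫(3*x*cos(x)/2) dx.
Step 3. Evaluate the standard form: now -2*x**2*log(x)/5 + x**2/5 + ∫(3*x*cos(x)/2) dx.
Step 4. Integrate ∫(3*x*cos(x)/2) dx by parts with u = x, dv = (3*cos(x)/2) dx, so v = 3*sin(x)/2: now -2*x**2*log(x)/5 + x**2/5 + 3*x*sin(x)/2 + ∫(-3*sin(x)/2) dx.
Step 5. Evaluate the standard form: now -2*x**2*log(x)/5 + x**2/5 + 3*x*sin(x)/2 + 3*cos(x)/2.
Answer: -2*x**2*log(x)/5 + x**2/5 + 3*x*sin(x)/2 + 3*cos(x)/2.


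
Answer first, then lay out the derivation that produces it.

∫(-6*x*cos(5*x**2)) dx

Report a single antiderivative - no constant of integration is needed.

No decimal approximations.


The answer is -3*sin(5*x**2)/5.
Step 1. Substitute u = x**2, turning ∫(-6*x*cos(5*x**2)) dx into ∫(-3*cos(5*u)) du: now ∫(-3*cos(5*u)) du.
Step 2. Evaluate the standard form: now -3*sin(5*u)/5.
Step 3. Substitute back u = x**2: now -3*sin(5*x**2)/5.
Answer: -3*sin(5*x**2)/5.


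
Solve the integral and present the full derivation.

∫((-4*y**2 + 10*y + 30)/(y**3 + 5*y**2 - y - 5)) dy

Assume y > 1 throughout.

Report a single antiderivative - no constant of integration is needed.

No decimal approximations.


Step 1. Decompose ∫((-4*y**2 + 10*y + 30)/(y**3 + 5*y**2 - y - 5)) dy by partial fractions, (-4*y**2 + 10*y + 30)/(y**3 + 5*y**2 - y - 5) = -5/(y + 5) - 2/(y + 1) + 3/(y - 1): now ∫(3/(y - 1)) dy + ∫(-2/(y + 1)) dy + ∫(-5/(y + 5)) dy.
Step 2. Evaluate the standard form [assuming y > -5]: now -5*log(y + 5) + ∫(3/(y - 1)) dy + ∫(-2/(y + 1)) dy.
Step 3. Evaluate the standard form [assuming y > -1]: now -2*log(y + 1) - 5*log(y + 5) + ∫(3/(y - 1)) dy.
Step 4. Evaluate the standard form [assuming y > 1]: now 3*log(y - 1) - 2*log(y + 1) - 5*log(y + 5).
Answer: 3*log(y - 1) - 2*log(y + 1) - 5*log(y + 5).


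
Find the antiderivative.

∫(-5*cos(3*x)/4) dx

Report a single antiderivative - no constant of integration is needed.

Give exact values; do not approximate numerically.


Answer: -5*sin(3*x)/12.


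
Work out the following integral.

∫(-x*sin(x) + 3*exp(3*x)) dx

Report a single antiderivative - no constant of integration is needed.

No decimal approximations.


Answer: x*cos(x) + exp(3*x) - sin(x).


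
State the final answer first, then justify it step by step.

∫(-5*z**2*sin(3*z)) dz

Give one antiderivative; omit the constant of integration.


The answer is 5*z**2*cos(3*z)/3 - 10*z*sin(3*z)/9 - 10*cos(3*z)/27.
Step 1. Integrate ∫(-5*z**2*sin(3*z)) dz by parts with u = z**2, dv = (-5*sin(3*z)) dz, so v = 5*cos(3*z)/3: now 5*z**2*cos(3*z)/3 + ∫(-10*z*cos(3*z)/3) dz.
Step 2. Integrate ∫(-10*z*cos(3*z)/3) dz by parts with u = z, dv = (-10*cos(3*z)/3) dz, so v = -10*sin(3*z)/9: now 5*z**2*cos(3*z)/3 - 10*z*sin(3*z)/9 + ∫(10*sin(3*z)/9) dz.
Step 3. Evaluate the standard form: now 5*z**2*cos(3*z)/3 - 10*z*sin(3*z)/9 - 10*cos(3*z)/27.
Answer: 5*z**2*cos(3*z)/3 - 10*z*sin(3*z)/9 - 10*cos(3*z)/27.


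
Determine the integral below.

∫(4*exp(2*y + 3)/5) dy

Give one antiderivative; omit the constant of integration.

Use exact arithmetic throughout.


Answer: 2*exp(2*y + 3)/5.


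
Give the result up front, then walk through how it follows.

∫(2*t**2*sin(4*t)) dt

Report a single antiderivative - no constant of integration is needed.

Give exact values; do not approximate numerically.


The answer is -t**2*cos(4*t)/2 + t*sin(4*t)/4 + cos(4*t)/16.
Step 1. Integrate ∫(2*t**2*sin(4*t)) dt by parts with u = t**2, dv = (2*sin(4*t)) dt, so v = -cos(4*t)/2: now -t**2*cos(4*t)/2 + ∫(t*cos(4*t)) dt.
Step 2. Integrate ∫(t*cos(4*t)) dt by parts with u = t, dv = (cos(4*t)) dt, so v = sin(4*t)/4: now -t**2*cos(4*t)/2 + t*sin(4*t)/4 + ∫(-sin(4*t)/4) dt.
Step 3. Evaluate the standard form: now -t**2*cos(4*t)/2 + t*sin(4*t)/4 + cos(4*t)/16.
Answer: -t**2*cos(4*t)/2 + t*sin(4*t)/4 + cos(4*t)/16.


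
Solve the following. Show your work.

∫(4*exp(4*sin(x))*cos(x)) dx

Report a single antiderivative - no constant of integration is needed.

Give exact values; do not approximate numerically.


Step 1. Substitute u = sin(x), turning ∫(4*exp(4*sin(x))*cos(x)) dx into ∫(4*exp(4*u)) du: now ∫(4*exp(4*u)) du.
Step 2. Evaluate the standard form: now exp(4*u).
Step 3. Substitute back u = sin(x): now exp(4*sin(x)).
Answer: exp(4*sin(x)).


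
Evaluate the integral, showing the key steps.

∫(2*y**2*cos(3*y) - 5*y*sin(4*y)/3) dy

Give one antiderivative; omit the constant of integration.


Step 1. Rewrite: now ∫(-5*y*sin(4*y)/3) dy + ∫(2*y**2*cos(3*y)) dy.
Step 2. Integrate ∫(-5*y*sin(4*y)/3) dy by parts with u = y, dv = (-5*sin(4*y)/3) dy, so v = 5*cos(4*y)/12: now 5*y*cos(4*y)/12 + ∫(2*y**2*cos(3*y)) dy + ∫(-5*cos(4*y)/12) dy.
Step 3. Evaluate the standard form: now 5*y*cos(4*y)/12 - 5*sin(4*y)/48 + ∫(2*y**2*cos(3*y)) dy.
Step 4. Integrate ∫(2*y**2*cos(3*y)) dy by parts with u = y**2, dv = (2*cos(3*y)) dy, so v = 2*sin(3*y)/3: now 2*y**2*sin(3*y)/3 + 5*y*cos(4*y)/12 - 5*sin(4*y)/48 + ∫(-4*y*sin(3*y)/3) dy.
Step 5. Integrate ∫(-4*y*sin(3*y)/3) dy by parts with u = y, dv = (-4*sin(3*y)/3) dy, so v = 4*cos(3*y)/9: now 2*y**2*sin(3*y)/3 + 4*y*cos(3*y)/9 + 5*y*cos(4*y)/12 - 5*sin(4*y)/48 + ∫(-4*cos(3*y)/9) dy.
Step 6. Evaluate the standard form: now 2*y**2*sin(3*y)/3 + 4*y*cos(3*y)/9 + 5*y*cos(4*y)/12 - 4*sin(3*y)/27 - 5*sin(4*y)/48.
Answer: 2*y**2*sin(3*y)/3 + 4*y*cos(3*y)/9 + 5*y*cos(4*y)/12 - 4*sin(3*y)/27 - 5*sin(4*y)/48.


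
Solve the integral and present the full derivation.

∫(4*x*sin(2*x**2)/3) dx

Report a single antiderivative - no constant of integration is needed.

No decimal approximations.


Step 1. Substitute u = x**2, turning ∫(4*x*sin(2*x**2)/3) dx into ∫(2*sin(2*u)/3) du: now ∫(2*sin(2*u)/3) du.
Step 2. Evaluate the standard form: now -cos(2*u)/3.
Step 3. Substitute back u = x**2: now -cos(2*x**2)/3.
Answer: -cos(2*x**2)/3.


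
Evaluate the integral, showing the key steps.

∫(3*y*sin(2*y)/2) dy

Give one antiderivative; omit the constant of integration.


Step 1. Integrate ∫(3*y*sin(2*y)/2) dy by parts with u = y, dv = (3*sin(2*y)/2) dy, so v = -3*cos(2*y)/4: now -3*y*cos(2*y)/4 + ∫(3*cos(2*y)/4) dy.
Step 2. Evaluate the standard form: now -3*y*cos(2*y)/4 + 3*sin(2*y)/8.
Answer: -3*y*cos(2*y)/4 + 3*sin(2*y)/8.


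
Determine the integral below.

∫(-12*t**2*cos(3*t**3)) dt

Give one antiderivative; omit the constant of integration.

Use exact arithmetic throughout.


Answer: -4*sin(3*t**3)/3.


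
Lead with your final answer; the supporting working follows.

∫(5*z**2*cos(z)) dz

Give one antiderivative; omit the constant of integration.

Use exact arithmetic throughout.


The answer is 5*z**2*sin(z) + 10*z*cos(z) - 10*sin(z).
Step 1. Integrate ∫(5*z**2*cos(z)) dz by parts with u = z**2, dv = (5*cos(z)) dz, so v = 5*sin(z): now 5*z**2*sin(z) + ∫(-10*z*sin(z)) dz.
Step 2. Integrate ∫(-10*z*sin(z)) dz by parts with u = z, dv = (-10*sin(z)) dz, so v = 10*cos(z): now 5*z**2*sin(z) + 10*z*cos(z) + ∫(-10*cos(z)) dz.
Step 3. Evaluate the standard form: now 5*z**2*sin(z) + 10*z*cos(z) - 10*sin(z).
Answer: 5*z**2*sin(z) + 10*z*cos(z) - 10*sin(z).


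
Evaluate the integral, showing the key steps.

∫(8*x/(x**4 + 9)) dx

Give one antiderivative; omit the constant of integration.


Step 1. Substitute u = x**2, turning ∫(8*x/(x**4 + 9)) dx into ∫(4/(u**2 + 9)) du: now ∫(4/(u**2 + 9)) du.
Step 2. Evaluate the standard form: now 4*atan(u/3)/3.
Step 3. Substitute back u = x**2: now 4*atan(x**2/3)/3.
Answer: 4*atan(x**2/3)/3.


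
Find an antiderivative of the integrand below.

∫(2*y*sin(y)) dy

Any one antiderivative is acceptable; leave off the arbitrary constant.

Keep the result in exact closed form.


Answer: -2*y*cos(y) + 2*sin(y).


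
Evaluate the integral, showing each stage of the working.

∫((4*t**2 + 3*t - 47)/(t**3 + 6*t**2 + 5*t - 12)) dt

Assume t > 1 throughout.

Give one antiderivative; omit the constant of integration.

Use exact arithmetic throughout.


Step 1. Decompose ∫((4*t**2 + 3*t - 47)/(t**3 + 6*t**2 + 5*t - 12)) dt by partial fractions, (4*t**2 + 3*t - 47)/(t**3 + 6*t**2 + 5*t - 12) = 1/(t + 4) + 5/(t + 3) - 2/(t - 1): now ∫(-2/(t - 1)) dt + ∫(5/(t + 3)) dt + ∫(1/(t + 4)) dt.
Step 2. Evaluate the standard form [assuming t > -4]: now log(t + 4) + ∫(-2/(t - 1)) dt + ∫(5/(t + 3)) dt.
Step 3. Evaluate the standard form [assuming t > 1]: now -2*log(t - 1) + log(t + 4) + ∫(5/(t + 3)) dt.
Step 4. Evaluate the standard form [assuming t > -3]: now -2*log(t - 1) + 5*log(t + 3) + log(t + 4).
Answer: -2*log(t - 1) + 5*log(t + 3) + log(t + 4).


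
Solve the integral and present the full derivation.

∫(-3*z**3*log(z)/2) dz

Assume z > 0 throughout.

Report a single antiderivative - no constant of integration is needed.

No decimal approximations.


Step 1. Integrate ∫(-3*z**3*log(z)/2) dz by parts with u = log(z), dv = (-3*z**3/2) dz, so v = -3*z**4/8 [assuming z > 0]: now -3*z**4*log(z)/8 + ∫(3*z**3/8) dz.
Step 2. Evaluate the standard form: now -3*z**4*log(z)/8 + 3*z**4/32.
Answer: -3*z**4*log(z)/8 + 3*z**4/32.


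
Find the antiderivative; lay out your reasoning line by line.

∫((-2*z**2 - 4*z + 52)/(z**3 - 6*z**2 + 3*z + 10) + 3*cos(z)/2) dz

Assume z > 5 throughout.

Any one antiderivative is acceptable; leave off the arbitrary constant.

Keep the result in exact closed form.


Step 1. Rewrite: now ∫((-2*z**2 - 4*z + 52)/(z**3 - 6*z**2 + 3*z + 10)) dz + ∫(3*cos(z)/2) dz.
Step 2. Evaluate the standard form: now 3*sin(z)/2 + ∫((-2*z**2 - 4*z + 52)/(z**3 - 6*z**2 + 3*z + 10)) dz.
Step 3. Decompose ∫((-2*z**2 - 4*z + 52)/(z**3 - 6*z**2 + 3*z + 10)) dz by partial fractions, (-2*z**2 - 4*z + 52)/(z**3 - 6*z**2 + 3*z + 10) = 3/(z + 1) - 4/(z - 2) - 1/(z - 5): now 3*sin(z)/2 + ∫(-1/(z - 5)) dz + ∫(-4/(z - 2)) dz + ∫(3/(z + 1)) dz.
Step 4. Evaluate the standard form [assuming z > 5]: now -log(z - 5) + 3*sin(z)/2 + ∫(-4/(z - 2)) dz + ∫(3/(z + 1)) dz.
Step 5. Evaluate the standard form [assuming z > -1]: now -log(z - 5) + 3*log(z + 1) + 3*sin(z)/2 + ∫(-4/(z - 2)) dz.
Step 6. Evaluate the standard form [assuming z > 2]: now -log(z - 5) - 4*log(z - 2) + 3*log(z + 1) + 3*sin(z)/2.
Answer: -log(z - 5) - 4*log(z - 2) + 3*log(z + 1) + 3*sin(z)/2.


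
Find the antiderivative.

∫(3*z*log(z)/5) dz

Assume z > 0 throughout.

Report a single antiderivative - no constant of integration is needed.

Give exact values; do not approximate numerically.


Answer: 3*z**2*log(z)/10 - 3*z**2/20.


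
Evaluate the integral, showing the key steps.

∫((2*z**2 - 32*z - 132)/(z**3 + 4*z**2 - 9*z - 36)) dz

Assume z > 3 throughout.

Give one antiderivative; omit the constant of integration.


Step 1. Decompose ∫((2*z**2 - 32*z - 132)/(z**3 + 4*z**2 - 9*z - 36)) dz by partial fractions, (2*z**2 - 32*z - 132)/(z**3 + 4*z**2 - 9*z - 36) = 4/(z + 4) + 3/(z + 3) - 5/(z - 3): now ∫(-5/(z - 3)) dz + ∫(3/(z + 3)) dz + ∫(4/(z + 4)) dz.
Step 2. Evaluate the standard form [assuming z > -3]: now 3*log(z + 3) + ∫(-5/(z - 3)) dz + ∫(4/(z + 4)) dz.
Step 3. Evaluate the standard form [assuming z > 3]: now -5*log(z - 3) + 3*log(z + 3) + ∫(4/(z + 4)) dz.
Step 4. Evaluate the standard form [assuming z > -4]: now -5*log(z - 3) + 3*log(z + 3) + 4*log(z + 4).
Answer: -5*log(z - 3) + 3*log(z + 3) + 4*log(z + 4).


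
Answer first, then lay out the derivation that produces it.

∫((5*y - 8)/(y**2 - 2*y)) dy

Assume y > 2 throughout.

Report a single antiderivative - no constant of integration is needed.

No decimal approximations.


The answer is 4*log(y) + log(y - 2).
Step 1. Decompose ∫((5*y - 8)/(y**2 - 2*y)) dy by partial fractions, (5*y - 8)/(y**2 - 2*y) = 1/(y - 2) + 4/y: now ∫(4/y) dy + ∫(1/(y - 2)) dy.
Step 2. Evaluate the standard form [assuming y > 2]: now log(y - 2) + ∫(4/y) dy.
Step 3. Evaluate the standard form [assuming y > 0]: now 4*log(y) + log(y - 2).
Answer: 4*log(y) + log(y - 2).


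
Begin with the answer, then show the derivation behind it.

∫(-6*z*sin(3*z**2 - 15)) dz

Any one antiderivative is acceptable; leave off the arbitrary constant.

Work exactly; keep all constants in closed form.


The answer is cos(3*z**2 - 15).
Step 1. Substitute u = z**2 - 5, turning ∫(-6*z*sin(3*z**2 - 15)) dz into ∫(-3*sin(3*u)) du: now ∫(-3*sin(3*u)) du.
Step 2. Evaluate the standard form: now cos(3*u).
Step 3. Substitute back u = z**2 - 5: now cos(3*z**2 - 15).
Answer: cos(3*z**2 - 15).


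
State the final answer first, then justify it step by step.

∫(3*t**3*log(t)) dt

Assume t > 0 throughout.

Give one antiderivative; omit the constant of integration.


The answer is 3*t**4*log(t)/4 - 3*t**4/16.
Step 1. Integrate ∫(3*t**3*log(t)) dt by parts with u = log(t), dv = (3*t**3) dt, so v = 3*t**4/4 [assuming t > 0]: now 3*t**4*log(t)/4 + ∫(-3*t**3/4) dt.
Step 2. Evaluate the standard form: now 3*t**4*log(t)/4 - 3*t**4/16.
Answer: 3*t**4*log(t)/4 - 3*t**4/16.


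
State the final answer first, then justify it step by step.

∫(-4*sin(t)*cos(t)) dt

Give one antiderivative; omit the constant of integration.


The answer is -2*sin(t)**2.
Step 1. Substitute u = sin(t), turning ∫(-4*sin(t)*cos(t)) dt into ∫(-4*u) du: now ∫(-4*u) du.
Step 2. Evaluate the standard form: now -2*u**2.
Step 3. Substitute back u = sin(t): now -2*sin(t)**2.
Answer: -2*sin(t)**2.


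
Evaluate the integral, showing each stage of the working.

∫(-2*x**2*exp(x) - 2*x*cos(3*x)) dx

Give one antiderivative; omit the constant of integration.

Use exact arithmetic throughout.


Step 1. Rewrite: now ∫(-2*x*cos(3*x)) dx + ∫(-2*x**2*exp(x)) dx.
Step 2. Integrate ∫(-2*x*cos(3*x)) dx by parts with u = x, dv = (-2*cos(3*x)) dx, so v = -2*sin(3*x)/3: now -2*x*sin(3*x)/3 + ∫(-2*x**2*exp(x)) dx + ∫(2*sin(3*x)/3) dx.
Step 3. Evaluate the standard form: now -2*x*sin(3*x)/3 - 2*cos(3*x)/9 + ∫(-2*x**2*exp(x)) dx.
Step 4. Integrate ∫(-2*x**2*exp(x)) dx by parts with u = x**2, dv = (-2*exp(x)) dx, so v = -2*exp(x): now -2*x**2*exp(x) - 2*x*sin(3*x)/3 - 2*cos(3*x)/9 + ∫(4*x*exp(x)) dx.
Step 5. Integrate ∫(4*x*exp(x)) dx by parts with u = x, dv = (4*exp(x)) dx, so v = 4*exp(x): now -2*x**2*exp(x) + 4*x*exp(x) - 2*x*sin(3*x)/3 - 2*cos(3*x)/9 + ∫(-4*exp(x)) dx.
Step 6. Evaluate the standard form: now -2*x**2*exp(x) + 4*x*exp(x) - 2*x*sin(3*x)/3 - 4*exp(x) - 2*cos(3*x)/9.
Answer: -2*x**2*exp(x) + 4*x*exp(x) - 2*x*sin(3*x)/3 - 4*exp(x) - 2*cos(3*x)/9.


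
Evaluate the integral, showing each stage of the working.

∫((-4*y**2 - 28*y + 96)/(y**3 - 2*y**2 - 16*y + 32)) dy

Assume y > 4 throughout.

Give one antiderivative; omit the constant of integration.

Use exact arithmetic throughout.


Step 1. Decompose ∫((-4*y**2 - 28*y + 96)/(y**3 - 2*y**2 - 16*y + 32)) dy by partial fractions, (-4*y**2 - 28*y + 96)/(y**3 - 2*y**2 - 16*y + 32) = 3/(y + 4) - 2/(y - 2) - 5/(y - 4): now ∫(-5/(y - 4)) dy + ∫(-2/(y - 2)) dy + ∫(3/(y + 4)) dy.
Step 2. Evaluate the standard form [assuming y > 2]: now -2*log(y - 2) + ∫(-5/(y - 4)) dy + ∫(3/(y + 4)) dy.
Step 3. Evaluate the standard form [assuming y > -4]: now -2*log(y - 2) + 3*log(y + 4) + ∫(-5/(y - 4)) dy.
Step 4. Evaluate the standard form [assuming y > 4]: now -5*log(y - 4) - 2*log(y - 2) + 3*log(y + 4).
Answer: -5*log(y - 4) - 2*log(y - 2) + 3*log(y + 4).


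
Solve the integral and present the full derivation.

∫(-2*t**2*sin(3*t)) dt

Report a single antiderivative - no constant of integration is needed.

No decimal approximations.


Step 1. Integrate ∫(-2*t**2*sin(3*t)) dt by parts with u = t**2, dv = (-2*sin(3*t)) dt, so v = 2*cos(3*t)/3: now 2*t**2*cos(3*t)/3 + ∫(-4*t*cos(3*t)/3) dt.
Step 2. Integrate ∫(-4*t*cos(3*t)/3) dt by parts with u = t, dv = (-4*cos(3*t)/3) dt, so v = -4*sin(3*t)/9: now 2*t**2*cos(3*t)/3 - 4*t*sin(3*t)/9 + ∫(4*sin(3*t)/9) dt.
Step 3. Evaluate the standard form: now 2*t**2*cos(3*t)/3 - 4*t*sin(3*t)/9 - 4*cos(3*t)/27.
Answer: 2*t**2*cos(3*t)/3 - 4*t*sin(3*t)/9 - 4*cos(3*t)/27.


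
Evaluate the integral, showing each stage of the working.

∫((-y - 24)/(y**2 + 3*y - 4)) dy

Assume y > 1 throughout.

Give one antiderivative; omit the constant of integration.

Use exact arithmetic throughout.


Step 1. Decompose ∫((-y - 24)/(y**2 + 3*y - 4)) dy by partial fractions, (-y - 24)/(y**2 + 3*y - 4) = 4/(y + 4) - 5/(y - 1): now ∫(-5/(y - 1)) dy + ∫(4/(y + 4)) dy.
Step 2. Evaluate the standard form [assuming y > -4]: now 4*log(y + 4) + ∫(-5/(y - 1)) dy.
Step 3. Evaluate the standard form [assuming y > 1]: now -5*log(y - 1) + 4*log(y + 4).
Answer: -5*log(y - 1) + 4*log(y + 4).


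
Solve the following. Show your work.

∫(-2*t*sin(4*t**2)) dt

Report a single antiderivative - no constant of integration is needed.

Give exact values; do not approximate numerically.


Step 1. Substitute u = t**2, turning ∫(-2*t*sin(4*t**2)) dt into ∫(-sin(4*u)) du: now ∫(-sin(4*u)) du.
Step 2. Evaluate the standard form: now cos(4*u)/4.
Step 3. Substitute back u = t**2: now cos(4*t**2)/4.
Answer: cos(4*t**2)/4.


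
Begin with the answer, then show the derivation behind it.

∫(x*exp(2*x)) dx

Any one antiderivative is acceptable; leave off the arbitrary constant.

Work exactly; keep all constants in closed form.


The answer is x*exp(2*x)/2 - exp(2*x)/4.
Step 1. Integrate ∫(x*exp(2*x)) dx by parts with u = x, dv = (exp(2*x)) dx, so v = exp(2*x)/2: now x*exp(2*x)/2 + ∫(-exp(2*x)/2) dx.
Step 2. Evaluate the standard form: now x*exp(2*x)/2 - exp(2*x)/4.
Answer: x*exp(2*x)/2 - exp(2*x)/4.


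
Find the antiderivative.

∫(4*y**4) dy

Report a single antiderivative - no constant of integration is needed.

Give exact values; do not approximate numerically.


Answer: 4*y**5/5.


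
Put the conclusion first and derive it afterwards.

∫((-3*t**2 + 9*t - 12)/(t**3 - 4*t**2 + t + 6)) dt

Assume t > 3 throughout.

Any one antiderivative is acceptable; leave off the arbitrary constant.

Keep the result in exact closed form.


The answer is -3*log(t - 3) + 2*log(t - 2) - 2*log(t + 1).
Step 1. Decompose ∫((-3*t**2 + 9*t - 12)/(t**3 - 4*t**2 + t + 6)) dt by partial fractions, (-3*t**2 + 9*t - 12)/(t**3 - 4*t**2 + t + 6) = -2/(t + 1) + 2/(t - 2) - 3/(t - 3): now ∫(-3/(t - 3)) dt + ∫(2/(t - 2)) dt + ∫(-2/(t + 1)) dt.
Step 2. Evaluate the standard form [assuming t > 2]: now 2*log(t - 2) + ∫(-3/(t - 3)) dt + ∫(-2/(t + 1)) dt.
Step 3. Evaluate the standard form [assuming t > 3]: now -3*log(t - 3) + 2*log(t - 2) + ∫(-2/(t + 1)) dt.
Step 4. Evaluate the standard form [assuming t > -1]: now -3*log(t - 3) + 2*log(t - 2) - 2*log(t + 1).
Answer: -3*log(t - 3) + 2*log(t - 2) - 2*log(t + 1).
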